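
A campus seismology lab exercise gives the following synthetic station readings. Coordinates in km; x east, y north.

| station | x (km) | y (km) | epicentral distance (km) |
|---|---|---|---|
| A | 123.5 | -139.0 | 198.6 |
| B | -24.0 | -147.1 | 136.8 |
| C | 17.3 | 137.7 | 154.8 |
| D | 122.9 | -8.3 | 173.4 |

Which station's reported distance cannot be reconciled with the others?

D

Solve using three stations at a time. Using A, B, C (subtract circle equations pairwise → linear system) gives (x, y) ≈ (-27.8, -10.4).
Distances from that point to each station vs reported:
  A: calculated 198.6 vs reported 198.6 → residual 0.0 km
  B: calculated 136.8 vs reported 136.8 → residual 0.0 km
  C: calculated 154.8 vs reported 154.8 → residual 0.0 km
  D: calculated 150.7 vs reported 173.4 → residual 22.7 km
A, B, C are mutually consistent (residuals ≈ 0); D is off by 22.7 km.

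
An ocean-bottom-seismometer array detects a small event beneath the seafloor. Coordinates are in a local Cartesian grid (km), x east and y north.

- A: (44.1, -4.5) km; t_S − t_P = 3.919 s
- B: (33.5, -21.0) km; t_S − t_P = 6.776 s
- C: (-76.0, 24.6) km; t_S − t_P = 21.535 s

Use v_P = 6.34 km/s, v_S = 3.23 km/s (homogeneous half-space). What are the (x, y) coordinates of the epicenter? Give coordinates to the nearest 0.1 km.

Distance from S−P lag: d = Δt · v_P v_S / (v_P − v_S) = Δt · (6.34·3.23)/(6.34−3.23) ≈ 6.5846·Δt.
So d_A = 25.81, d_B = 44.62, d_C = 141.80 km.
Circle about each station: (x − 44.1)² + (y + 4.5)² = 25.81²; (x − 33.5)² + (y + 21.0)² = 44.62²; (x + 76.0)² + (y − 24.6)² = 141.80².
Subtracting the A equation from the B and C equations removes the quadratic terms:
-21.2 x − 33.0 y = -1726.60
-240.2 x + 58.2 y = -15024.98
Solving the 2×2 system: x ≈ 65.1, y ≈ 10.5 km.
Check against A (with the unrounded x, y): √((x − 44.1)²+(y + 4.5)²) = 25.81 ≈ 25.81 km. ✓

(65.1, 10.5)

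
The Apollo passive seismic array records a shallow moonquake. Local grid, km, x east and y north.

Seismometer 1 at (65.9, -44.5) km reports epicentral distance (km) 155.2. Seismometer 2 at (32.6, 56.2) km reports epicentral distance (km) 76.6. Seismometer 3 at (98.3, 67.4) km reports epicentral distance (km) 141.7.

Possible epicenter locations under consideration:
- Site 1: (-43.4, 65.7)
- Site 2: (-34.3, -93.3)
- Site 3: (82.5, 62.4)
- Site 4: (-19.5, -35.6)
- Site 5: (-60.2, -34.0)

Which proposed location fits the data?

Site 1

For each candidate, compare |candidate − station| to the reported distance:
Site 1: residuals Seismometer 1 0.0, Seismometer 2 0.0, Seismometer 3 0.0 → max 0.0 km
Site 2: residuals Seismometer 1 43.7, Seismometer 2 87.2, Seismometer 3 66.6 → max 87.2 km
Site 3: residuals Seismometer 1 47.0, Seismometer 2 26.3, Seismometer 3 125.1 → max 125.1 km
Site 4: residuals Seismometer 1 69.3, Seismometer 2 29.0, Seismometer 3 14.8 → max 69.3 km
Site 5: residuals Seismometer 1 28.7, Seismometer 2 52.8, Seismometer 3 46.5 → max 52.8 km
Only Site 1 has all residuals ≈ 0.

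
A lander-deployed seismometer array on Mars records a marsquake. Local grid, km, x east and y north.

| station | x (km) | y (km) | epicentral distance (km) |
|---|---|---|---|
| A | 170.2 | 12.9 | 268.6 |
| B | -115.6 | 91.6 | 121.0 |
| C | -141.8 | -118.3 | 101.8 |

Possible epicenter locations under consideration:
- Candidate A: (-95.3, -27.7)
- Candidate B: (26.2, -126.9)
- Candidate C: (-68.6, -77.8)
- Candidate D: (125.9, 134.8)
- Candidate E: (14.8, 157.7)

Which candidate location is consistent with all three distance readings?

Candidate A

For each candidate, compare |candidate − station| to the reported distance:
Candidate A: residuals A 0.0, B 0.0, C 0.0 → max 0.0 km
Candidate B: residuals A 67.9, B 139.5, C 66.4 → max 139.5 km
Candidate C: residuals A 13.2, B 54.8, C 18.1 → max 54.8 km
Candidate D: residuals A 138.9, B 124.3, C 266.6 → max 266.6 km
Candidate E: residuals A 56.2, B 25.2, C 215.5 → max 215.5 km
Only Candidate A has all residuals ≈ 0.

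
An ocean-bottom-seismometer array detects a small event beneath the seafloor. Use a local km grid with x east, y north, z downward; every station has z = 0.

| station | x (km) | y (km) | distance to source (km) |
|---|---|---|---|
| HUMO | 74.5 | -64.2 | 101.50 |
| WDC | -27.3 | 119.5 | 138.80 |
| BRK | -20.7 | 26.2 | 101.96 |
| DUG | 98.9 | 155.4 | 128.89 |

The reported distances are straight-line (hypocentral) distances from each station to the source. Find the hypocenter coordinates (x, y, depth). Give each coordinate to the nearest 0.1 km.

Each station gives a sphere (x−x_i)² + (y−y_i)² + z² = d_i² (stations at z=0).
Subtracting the HUMO sphere from WDC and BRK: z² cancels, leaving linear equations in x and y:
-203.6 x + 367.4 y = -3609.54
-190.4 x + 180.8 y = -8650.55
Solving: x ≈ 76.205, y ≈ 32.406 km (keep extra digits for the depth step; rounded: 76.2, 32.4).
Then from the HUMO sphere: z² = 101.50² − (x − 74.5)² − (y + 64.2)² with x = 76.205, y = 32.406, so z ≈ 31.091 ≈ 31.1 km.

(76.2, 32.4, 31.1)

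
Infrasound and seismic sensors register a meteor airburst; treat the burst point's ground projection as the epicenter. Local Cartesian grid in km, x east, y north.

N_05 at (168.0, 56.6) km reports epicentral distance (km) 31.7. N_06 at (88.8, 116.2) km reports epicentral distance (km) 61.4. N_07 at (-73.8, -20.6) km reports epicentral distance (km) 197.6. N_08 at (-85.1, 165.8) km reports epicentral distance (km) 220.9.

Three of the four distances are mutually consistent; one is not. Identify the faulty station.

N_05

Solve using three stations at a time. Using N_06, N_07, N_08 (subtract circle equations pairwise → linear system) gives (x, y) ≈ (107.6, 57.8).
Distances from that point to each station vs reported:
  N_05: calculated 60.4 vs reported 31.7 → residual 28.7 km
  N_06: calculated 61.4 vs reported 61.4 → residual 0.0 km
  N_07: calculated 197.6 vs reported 197.6 → residual 0.0 km
  N_08: calculated 220.9 vs reported 220.9 → residual 0.0 km
N_06, N_07, N_08 are mutually consistent (residuals ≈ 0); N_05 is off by 28.7 km.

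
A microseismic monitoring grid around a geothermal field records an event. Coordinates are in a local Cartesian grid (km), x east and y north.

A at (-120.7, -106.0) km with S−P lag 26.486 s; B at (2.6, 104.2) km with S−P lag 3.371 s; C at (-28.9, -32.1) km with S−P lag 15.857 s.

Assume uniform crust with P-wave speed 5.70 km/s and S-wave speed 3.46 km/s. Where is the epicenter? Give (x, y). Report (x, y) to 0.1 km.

Distance from S−P lag: d = Δt · v_P v_S / (v_P − v_S) = Δt · (5.70·3.46)/(5.70−3.46) ≈ 8.8045·Δt.
So d_A = 233.20, d_B = 29.68, d_C = 139.61 km.
Circle about each station: (x + 120.7)² + (y + 106.0)² = 233.20²; (x − 2.6)² + (y − 104.2)² = 29.68²; (x + 28.9)² + (y + 32.1)² = 139.61².
Subtracting pairs of circle equations eliminates x²+y² and gives linear equations (the radical axes):
246.6 x + 420.4 y = 38561.25
183.6 x + 147.8 y = 10952.42
Solving the 2×2 system: x ≈ -26.9, y ≈ 107.5 km.
Check against A (with the unrounded x, y): √((x + 120.7)²+(y + 106.0)²) = 233.20 ≈ 233.20 km. ✓

-26.9 km east, 107.5 km north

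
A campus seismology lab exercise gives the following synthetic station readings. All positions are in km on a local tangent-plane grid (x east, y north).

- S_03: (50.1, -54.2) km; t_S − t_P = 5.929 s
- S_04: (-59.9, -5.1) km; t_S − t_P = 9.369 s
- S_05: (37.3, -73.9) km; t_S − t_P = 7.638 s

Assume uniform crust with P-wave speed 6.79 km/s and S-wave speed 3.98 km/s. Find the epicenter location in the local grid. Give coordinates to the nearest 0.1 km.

30.1 km east, -0.8 km north

Distance from S−P lag: d = Δt · v_P v_S / (v_P − v_S) = Δt · (6.79·3.98)/(6.79−3.98) ≈ 9.6172·Δt.
So d_S_03 = 57.02, d_S_04 = 90.10, d_S_05 = 73.46 km.
Circle about each station: (x − 50.1)² + (y + 54.2)² = 57.02²; (x + 59.9)² + (y + 5.1)² = 90.10²; (x − 37.3)² + (y + 73.9)² = 73.46².
Subtracting pairs of circle equations eliminates x²+y² and gives linear equations (the radical axes):
-220.0 x + 98.2 y = -6700.36
-25.6 x − 39.4 y = -740.24
Solving the 2×2 system: x ≈ 30.1, y ≈ -0.8 km.
Check against S_03 (with the unrounded x, y): √((x − 50.1)²+(y + 54.2)²) = 57.04 ≈ 57.02 km. ✓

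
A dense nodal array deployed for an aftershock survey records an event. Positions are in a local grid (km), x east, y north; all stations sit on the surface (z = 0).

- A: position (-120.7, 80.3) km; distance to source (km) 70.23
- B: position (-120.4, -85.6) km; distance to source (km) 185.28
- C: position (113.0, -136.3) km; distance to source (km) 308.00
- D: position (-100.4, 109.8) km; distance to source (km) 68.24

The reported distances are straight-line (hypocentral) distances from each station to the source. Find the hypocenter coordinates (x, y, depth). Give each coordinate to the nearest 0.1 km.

(-90.6, 86.0, 63.2)

Each station gives a sphere (x−x_i)² + (y−y_i)² + z² = d_i² (stations at z=0).
Subtracting the A sphere from B and C: z² cancels, leaving linear equations in x and y:
0.6 x − 331.8 y = -28589.49
467.4 x − 433.2 y = -79601.64
Solving: x ≈ -90.599, y ≈ 86.001 km (keep extra digits for the depth step; rounded: -90.6, 86.0).
Then from the A sphere: z² = 70.23² − (x + 120.7)² − (y − 80.3)² with x = -90.599, y = 86.001, so z ≈ 63.196 ≈ 63.2 km.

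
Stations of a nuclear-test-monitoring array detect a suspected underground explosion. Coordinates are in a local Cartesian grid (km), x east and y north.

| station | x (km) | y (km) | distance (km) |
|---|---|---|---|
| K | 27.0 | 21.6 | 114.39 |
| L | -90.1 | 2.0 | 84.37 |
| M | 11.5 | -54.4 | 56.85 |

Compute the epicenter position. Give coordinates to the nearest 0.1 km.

-43.6 km east, -68.4 km north

Circle about each station: (x − 27.0)² + (y − 21.6)² = 114.39²; (x + 90.1)² + (y − 2.0)² = 84.37²; (x − 11.5)² + (y + 54.4)² = 56.85².
Subtracting pairs of circle equations eliminates x²+y² and gives linear equations (the radical axes):
-234.2 x − 39.2 y = 12893.23
-31.0 x − 152.0 y = 11749.20
Solving the 2×2 system: x ≈ -43.6, y ≈ -68.4 km.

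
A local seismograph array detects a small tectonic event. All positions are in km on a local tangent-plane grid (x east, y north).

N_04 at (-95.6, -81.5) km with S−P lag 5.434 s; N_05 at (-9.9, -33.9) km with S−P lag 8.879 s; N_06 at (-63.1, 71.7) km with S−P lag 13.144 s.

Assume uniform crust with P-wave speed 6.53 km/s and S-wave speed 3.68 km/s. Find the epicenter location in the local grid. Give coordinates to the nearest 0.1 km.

Distance from S−P lag: d = Δt · v_P v_S / (v_P − v_S) = Δt · (6.53·3.68)/(6.53−3.68) ≈ 8.4317·Δt.
So d_N_04 = 45.82, d_N_05 = 74.87, d_N_06 = 110.83 km.
Circle about each station: (x + 95.6)² + (y + 81.5)² = 45.82²; (x + 9.9)² + (y + 33.9)² = 74.87²; (x + 63.1)² + (y − 71.7)² = 110.83².
Subtracting pairs of circle equations eliminates x²+y² and gives linear equations (the radical axes):
171.4 x + 95.2 y = -18040.43
65.0 x + 306.4 y = -16842.93
Solving the 2×2 system: x ≈ -84.7, y ≈ -37.0 km.
Check against N_04 (with the unrounded x, y): √((x + 95.6)²+(y + 81.5)²) = 45.81 ≈ 45.82 km. ✓

(-84.7, -37.0)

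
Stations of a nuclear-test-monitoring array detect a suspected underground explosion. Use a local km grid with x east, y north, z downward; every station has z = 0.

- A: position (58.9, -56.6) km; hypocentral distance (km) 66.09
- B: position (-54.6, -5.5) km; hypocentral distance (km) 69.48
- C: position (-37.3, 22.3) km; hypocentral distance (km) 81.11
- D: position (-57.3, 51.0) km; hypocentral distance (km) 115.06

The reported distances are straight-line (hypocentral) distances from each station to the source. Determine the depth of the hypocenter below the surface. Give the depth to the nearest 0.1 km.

depth ≈ 18.9 km

Each station gives a sphere (x−x_i)² + (y−y_i)² + z² = d_i² (stations at z=0).
Subtracting the A sphere from B and C: z² cancels, leaving linear equations in x and y:
-227.0 x + 102.2 y = -4120.94
-192.4 x + 157.8 y = -6995.13
Solving: x ≈ -3.999, y ≈ -49.205 km (keep extra digits for the depth step; rounded: -4.0, -49.2).
Then from the A sphere: z² = 66.09² − (x − 58.9)² − (y + 56.6)² with x = -3.999, y = -49.205, so z ≈ 18.892 ≈ 18.9 km.
Check against D (with the unrounded solution): distance 115.06 ≈ 115.06 km. ✓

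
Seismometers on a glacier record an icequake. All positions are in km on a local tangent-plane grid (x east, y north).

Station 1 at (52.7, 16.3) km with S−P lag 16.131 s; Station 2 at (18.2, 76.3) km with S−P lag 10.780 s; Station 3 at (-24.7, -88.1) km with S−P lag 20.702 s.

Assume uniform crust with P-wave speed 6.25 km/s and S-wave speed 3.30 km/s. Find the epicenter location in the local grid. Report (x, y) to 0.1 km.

-53.7 km east, 53.7 km north

Distance from S−P lag: d = Δt · v_P v_S / (v_P − v_S) = Δt · (6.25·3.30)/(6.25−3.30) ≈ 6.9915·Δt.
So d_Station 1 = 112.78, d_Station 2 = 75.37, d_Station 3 = 144.74 km.
Circle about each station: (x − 52.7)² + (y − 16.3)² = 112.78²; (x − 18.2)² + (y − 76.3)² = 75.37²; (x + 24.7)² + (y + 88.1)² = 144.74².
Subtracting the Station 1 equation from the Station 2 and Station 3 equations removes the quadratic terms:
-69.0 x + 120.0 y = 10148.64
-154.8 x − 208.8 y = -2901.62
Solving the 2×2 system: x ≈ -53.7, y ≈ 53.7 km.
Check against Station 1 (with the unrounded x, y): √((x − 52.7)²+(y − 16.3)²) = 112.77 ≈ 112.78 km. ✓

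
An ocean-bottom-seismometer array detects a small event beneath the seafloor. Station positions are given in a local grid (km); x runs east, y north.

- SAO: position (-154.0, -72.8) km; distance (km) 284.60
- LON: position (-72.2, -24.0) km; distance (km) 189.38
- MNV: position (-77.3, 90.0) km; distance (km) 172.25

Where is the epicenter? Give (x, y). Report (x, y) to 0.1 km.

93.5 km east, 67.7 km north

Circle about each station: (x + 154.0)² + (y + 72.8)² = 284.60²; (x + 72.2)² + (y + 24.0)² = 189.38²; (x + 77.3)² + (y − 90.0)² = 172.25².
Subtracting the SAO equation from the LON and MNV equations removes the quadratic terms:
163.6 x + 97.6 y = 21905.38
153.4 x + 325.6 y = 36386.55
Solving the 2×2 system: x ≈ 93.5, y ≈ 67.7 km.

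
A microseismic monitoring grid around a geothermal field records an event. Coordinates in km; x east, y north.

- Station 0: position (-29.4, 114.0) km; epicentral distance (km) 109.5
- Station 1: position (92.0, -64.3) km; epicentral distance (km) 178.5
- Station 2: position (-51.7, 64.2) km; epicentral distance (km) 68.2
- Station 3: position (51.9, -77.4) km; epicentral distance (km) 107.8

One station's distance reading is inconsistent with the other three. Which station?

Solve using three stations at a time. Using Station 0, Station 2, Station 3 (subtract circle equations pairwise → linear system) gives (x, y) ≈ (-17.5, 5.1).
Distances from that point to each station vs reported:
  Station 0: calculated 109.5 vs reported 109.5 → residual 0.0 km
  Station 1: calculated 129.7 vs reported 178.5 → residual 48.8 km
  Station 2: calculated 68.3 vs reported 68.2 → residual 0.1 km
  Station 3: calculated 107.8 vs reported 107.8 → residual 0.0 km
Station 0, Station 2, Station 3 are mutually consistent (residuals ≈ 0); Station 1 is off by 48.8 km.

Station 1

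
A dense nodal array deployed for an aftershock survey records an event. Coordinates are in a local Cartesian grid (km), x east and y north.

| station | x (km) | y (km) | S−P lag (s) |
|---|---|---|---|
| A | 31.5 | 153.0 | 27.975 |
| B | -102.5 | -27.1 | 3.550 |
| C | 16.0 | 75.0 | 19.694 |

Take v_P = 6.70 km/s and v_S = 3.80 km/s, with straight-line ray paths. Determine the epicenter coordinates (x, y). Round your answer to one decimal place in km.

Distance from S−P lag: d = Δt · v_P v_S / (v_P − v_S) = Δt · (6.70·3.80)/(6.70−3.80) ≈ 8.7793·Δt.
So d_A = 245.60, d_B = 31.17, d_C = 172.90 km.
Circle about each station: (x − 31.5)² + (y − 153.0)² = 245.60²; (x + 102.5)² + (y + 27.1)² = 31.17²; (x − 16.0)² + (y − 75.0)² = 172.90².
Subtracting pairs of circle equations eliminates x²+y² and gives linear equations (the radical axes):
-268.0 x − 360.2 y = 46187.20
-31.0 x − 156.0 y = 11904.70
Solving the 2×2 system: x ≈ -95.2, y ≈ -57.4 km.
Check against A (with the unrounded x, y): √((x − 31.5)²+(y − 153.0)²) = 245.60 ≈ 245.60 km. ✓

(-95.2, -57.4)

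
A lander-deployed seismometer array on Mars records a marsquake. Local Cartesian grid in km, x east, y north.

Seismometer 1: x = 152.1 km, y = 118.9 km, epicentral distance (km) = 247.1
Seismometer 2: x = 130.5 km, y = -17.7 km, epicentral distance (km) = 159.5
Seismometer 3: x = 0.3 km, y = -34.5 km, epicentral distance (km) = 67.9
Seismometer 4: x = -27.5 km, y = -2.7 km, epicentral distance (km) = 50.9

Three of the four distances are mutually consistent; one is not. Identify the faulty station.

Seismometer 3

Solve using three stations at a time. Using Seismometer 1, Seismometer 2, Seismometer 4 (subtract circle equations pairwise → linear system) gives (x, y) ≈ (-24.9, -53.5).
Distances from that point to each station vs reported:
  Seismometer 1: calculated 247.1 vs reported 247.1 → residual 0.0 km
  Seismometer 2: calculated 159.5 vs reported 159.5 → residual 0.0 km
  Seismometer 3: calculated 31.6 vs reported 67.9 → residual 36.3 km
  Seismometer 4: calculated 50.9 vs reported 50.9 → residual 0.0 km
Seismometer 1, Seismometer 2, Seismometer 4 are mutually consistent (residuals ≈ 0); Seismometer 3 is off by 36.3 km.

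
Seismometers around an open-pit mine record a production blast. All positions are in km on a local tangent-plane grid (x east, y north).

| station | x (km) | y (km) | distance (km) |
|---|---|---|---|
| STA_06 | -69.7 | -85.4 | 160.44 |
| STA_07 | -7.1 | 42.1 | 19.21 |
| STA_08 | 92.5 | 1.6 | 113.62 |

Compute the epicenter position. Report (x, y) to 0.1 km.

Circle about each station: (x + 69.7)² + (y + 85.4)² = 160.44²; (x + 7.1)² + (y − 42.1)² = 19.21²; (x − 92.5)² + (y − 1.6)² = 113.62².
Subtracting the STA_06 equation from the STA_07 and STA_08 equations removes the quadratic terms:
125.2 x + 255.0 y = 15043.54
324.4 x + 174.0 y = 9239.05
Solving the 2×2 system: x ≈ -4.3, y ≈ 61.1 km.
Check against STA_06 (with the unrounded x, y): √((x + 69.7)²+(y + 85.4)²) = 160.44 ≈ 160.44 km. ✓

x ≈ -4.3 km, y ≈ 61.1 km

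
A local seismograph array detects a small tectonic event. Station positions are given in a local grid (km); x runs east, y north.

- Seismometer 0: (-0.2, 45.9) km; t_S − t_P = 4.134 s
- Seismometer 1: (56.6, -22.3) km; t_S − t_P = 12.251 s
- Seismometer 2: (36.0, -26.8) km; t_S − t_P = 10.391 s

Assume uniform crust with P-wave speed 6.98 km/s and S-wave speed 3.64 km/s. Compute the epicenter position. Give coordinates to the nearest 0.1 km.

-23.7 km east, 25.0 km north

Distance from S−P lag: d = Δt · v_P v_S / (v_P − v_S) = Δt · (6.98·3.64)/(6.98−3.64) ≈ 7.6069·Δt.
So d_Seismometer 0 = 31.45, d_Seismometer 1 = 93.19, d_Seismometer 2 = 79.04 km.
Circle about each station: (x + 0.2)² + (y − 45.9)² = 31.45²; (x − 56.6)² + (y + 22.3)² = 93.19²; (x − 36.0)² + (y + 26.8)² = 79.04².
Subtracting the Seismometer 0 equation from the Seismometer 1 and Seismometer 2 equations removes the quadratic terms:
113.6 x − 136.4 y = -6101.27
72.4 x − 145.4 y = -5350.83
Solving the 2×2 system: x ≈ -23.7, y ≈ 25.0 km.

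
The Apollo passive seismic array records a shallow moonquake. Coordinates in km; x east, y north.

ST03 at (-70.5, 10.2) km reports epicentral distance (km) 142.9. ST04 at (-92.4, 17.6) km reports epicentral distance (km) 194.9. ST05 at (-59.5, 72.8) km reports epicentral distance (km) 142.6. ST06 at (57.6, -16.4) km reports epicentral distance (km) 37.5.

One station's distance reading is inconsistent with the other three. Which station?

Solve using three stations at a time. Using ST03, ST05, ST06 (subtract circle equations pairwise → linear system) gives (x, y) ≈ (72.2, 18.1).
Distances from that point to each station vs reported:
  ST03: calculated 142.9 vs reported 142.9 → residual 0.0 km
  ST04: calculated 164.6 vs reported 194.9 → residual 30.3 km
  ST05: calculated 142.6 vs reported 142.6 → residual 0.0 km
  ST06: calculated 37.4 vs reported 37.5 → residual 0.1 km
ST03, ST05, ST06 are mutually consistent (residuals ≈ 0); ST04 is off by 30.3 km.

ST04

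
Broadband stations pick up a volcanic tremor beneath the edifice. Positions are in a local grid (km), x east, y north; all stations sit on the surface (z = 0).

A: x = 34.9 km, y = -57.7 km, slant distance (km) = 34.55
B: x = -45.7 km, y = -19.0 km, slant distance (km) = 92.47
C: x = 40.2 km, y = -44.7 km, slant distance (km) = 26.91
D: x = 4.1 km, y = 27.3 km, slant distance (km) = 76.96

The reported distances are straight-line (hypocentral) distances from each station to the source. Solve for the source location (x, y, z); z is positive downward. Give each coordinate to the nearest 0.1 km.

Each station gives a sphere (x−x_i)² + (y−y_i)² + z² = d_i² (stations at z=0).
Subtracting the A sphere from B and C: z² cancels, leaving linear equations in x and y:
-161.2 x + 77.4 y = -9454.81
10.6 x + 26.0 y = -463.62
Solving: x ≈ 41.891, y ≈ -34.910 km (keep extra digits for the depth step; rounded: 41.9, -34.9).
Then from the A sphere: z² = 34.55² − (x − 34.9)² − (y + 57.7)² with x = 41.891, y = -34.910, so z ≈ 25.009 ≈ 25.0 km.
Check against D (with the unrounded solution): distance 76.97 ≈ 76.96 km. ✓

x ≈ 41.9 km, y ≈ -34.9 km, depth ≈ 25.0 km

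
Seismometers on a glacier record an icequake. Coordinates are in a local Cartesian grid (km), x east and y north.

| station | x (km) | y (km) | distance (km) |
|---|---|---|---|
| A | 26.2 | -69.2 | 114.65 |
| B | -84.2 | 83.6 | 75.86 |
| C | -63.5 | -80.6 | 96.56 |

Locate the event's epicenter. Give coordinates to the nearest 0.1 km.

Circle about each station: (x − 26.2)² + (y + 69.2)² = 114.65²; (x + 84.2)² + (y − 83.6)² = 75.86²; (x + 63.5)² + (y + 80.6)² = 96.56².
Subtracting the A equation from the B and C equations removes the quadratic terms:
-220.8 x + 305.6 y = 15993.40
-179.4 x − 22.8 y = 8874.32
Solving the 2×2 system: x ≈ -51.4, y ≈ 15.2 km.

(-51.4, 15.2)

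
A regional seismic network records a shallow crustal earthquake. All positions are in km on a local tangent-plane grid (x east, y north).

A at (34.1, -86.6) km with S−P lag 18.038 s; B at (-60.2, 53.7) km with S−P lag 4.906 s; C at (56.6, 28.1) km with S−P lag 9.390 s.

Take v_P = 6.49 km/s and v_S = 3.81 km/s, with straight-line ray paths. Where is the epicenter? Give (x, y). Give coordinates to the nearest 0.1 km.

Distance from S−P lag: d = Δt · v_P v_S / (v_P − v_S) = Δt · (6.49·3.81)/(6.49−3.81) ≈ 9.2265·Δt.
So d_A = 166.43, d_B = 45.26, d_C = 86.64 km.
Circle about each station: (x − 34.1)² + (y + 86.6)² = 166.43²; (x + 60.2)² + (y − 53.7)² = 45.26²; (x − 56.6)² + (y − 28.1)² = 86.64².
Subtracting the A equation from the B and C equations removes the quadratic terms:
-188.6 x + 280.6 y = 23495.84
45.0 x + 229.4 y = 15523.26
Solving the 2×2 system: x ≈ -18.5, y ≈ 71.3 km.
Check against A (with the unrounded x, y): √((x − 34.1)²+(y + 86.6)²) = 166.43 ≈ 166.43 km. ✓

x ≈ -18.5 km, y ≈ 71.3 km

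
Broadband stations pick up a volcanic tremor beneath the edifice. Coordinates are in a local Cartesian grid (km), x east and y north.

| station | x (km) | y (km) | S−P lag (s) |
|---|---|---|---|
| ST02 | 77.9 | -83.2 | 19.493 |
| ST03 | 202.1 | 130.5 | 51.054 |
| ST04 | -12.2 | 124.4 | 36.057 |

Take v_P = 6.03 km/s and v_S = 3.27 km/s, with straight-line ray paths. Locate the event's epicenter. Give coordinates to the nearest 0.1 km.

-53.3 km east, -129.9 km north

Distance from S−P lag: d = Δt · v_P v_S / (v_P − v_S) = Δt · (6.03·3.27)/(6.03−3.27) ≈ 7.1442·Δt.
So d_ST02 = 139.26, d_ST03 = 364.74, d_ST04 = 257.60 km.
Circle about each station: (x − 77.9)² + (y + 83.2)² = 139.26²; (x − 202.1)² + (y − 130.5)² = 364.74²; (x + 12.2)² + (y − 124.4)² = 257.60².
Subtracting pairs of circle equations eliminates x²+y² and gives linear equations (the radical axes):
248.4 x + 427.4 y = -68757.91
-180.2 x + 415.2 y = -44330.86
Solving the 2×2 system: x ≈ -53.3, y ≈ -129.9 km.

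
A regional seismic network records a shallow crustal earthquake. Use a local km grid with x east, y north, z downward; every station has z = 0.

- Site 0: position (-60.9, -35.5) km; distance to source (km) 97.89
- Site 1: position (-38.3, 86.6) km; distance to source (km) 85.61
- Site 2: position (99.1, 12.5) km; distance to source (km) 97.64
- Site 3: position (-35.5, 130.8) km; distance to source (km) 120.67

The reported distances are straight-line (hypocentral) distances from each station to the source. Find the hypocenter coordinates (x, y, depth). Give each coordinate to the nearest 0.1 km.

(8.6, 24.0, 34.8)

Each station gives a sphere (x−x_i)² + (y−y_i)² + z² = d_i² (stations at z=0).
Subtracting the Site 0 sphere from Site 1 and Site 2: z² cancels, leaving linear equations in x and y:
45.2 x + 244.2 y = 6250.77
320.0 x + 96.0 y = 5056.88
Solving: x ≈ 8.601, y ≈ 24.005 km (keep extra digits for the depth step; rounded: 8.6, 24.0).
Then from the Site 0 sphere: z² = 97.89² − (x + 60.9)² − (y + 35.5)² with x = 8.601, y = 24.005, so z ≈ 34.803 ≈ 34.8 km.
Check against Site 3 (with the unrounded solution): distance 120.67 ≈ 120.67 km. ✓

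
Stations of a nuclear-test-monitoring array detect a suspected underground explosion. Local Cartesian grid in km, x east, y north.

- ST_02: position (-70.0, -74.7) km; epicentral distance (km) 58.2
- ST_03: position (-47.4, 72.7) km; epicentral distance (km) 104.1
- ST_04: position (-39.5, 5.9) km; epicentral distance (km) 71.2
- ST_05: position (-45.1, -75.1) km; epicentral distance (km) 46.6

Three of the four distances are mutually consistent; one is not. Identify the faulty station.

Solve using three stations at a time. Using ST_02, ST_03, ST_05 (subtract circle equations pairwise → linear system) gives (x, y) ≈ (-32.4, -30.3).
Distances from that point to each station vs reported:
  ST_02: calculated 58.2 vs reported 58.2 → residual 0.0 km
  ST_03: calculated 104.1 vs reported 104.1 → residual 0.0 km
  ST_04: calculated 36.9 vs reported 71.2 → residual 34.3 km
  ST_05: calculated 46.6 vs reported 46.6 → residual 0.0 km
ST_02, ST_03, ST_05 are mutually consistent (residuals ≈ 0); ST_04 is off by 34.3 km.

ST_04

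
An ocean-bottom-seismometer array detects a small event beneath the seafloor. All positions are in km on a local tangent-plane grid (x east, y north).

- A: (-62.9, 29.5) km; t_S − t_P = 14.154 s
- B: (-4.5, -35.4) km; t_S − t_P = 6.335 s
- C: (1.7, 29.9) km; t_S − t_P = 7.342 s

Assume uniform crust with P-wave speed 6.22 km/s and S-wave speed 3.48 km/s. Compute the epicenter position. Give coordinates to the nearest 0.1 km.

40.4 km east, -13.3 km north

Distance from S−P lag: d = Δt · v_P v_S / (v_P − v_S) = Δt · (6.22·3.48)/(6.22−3.48) ≈ 7.8999·Δt.
So d_A = 111.81, d_B = 50.05, d_C = 58.00 km.
Circle about each station: (x + 62.9)² + (y − 29.5)² = 111.81²; (x + 4.5)² + (y + 35.4)² = 50.05²; (x − 1.7)² + (y − 29.9)² = 58.00².
Subtracting the A equation from the B and C equations removes the quadratic terms:
116.8 x − 129.8 y = 6443.22
129.2 x + 0.8 y = 5207.72
Solving the 2×2 system: x ≈ 40.4, y ≈ -13.3 km.
Check against A (with the unrounded x, y): √((x + 62.9)²+(y − 29.5)²) = 111.80 ≈ 111.81 km. ✓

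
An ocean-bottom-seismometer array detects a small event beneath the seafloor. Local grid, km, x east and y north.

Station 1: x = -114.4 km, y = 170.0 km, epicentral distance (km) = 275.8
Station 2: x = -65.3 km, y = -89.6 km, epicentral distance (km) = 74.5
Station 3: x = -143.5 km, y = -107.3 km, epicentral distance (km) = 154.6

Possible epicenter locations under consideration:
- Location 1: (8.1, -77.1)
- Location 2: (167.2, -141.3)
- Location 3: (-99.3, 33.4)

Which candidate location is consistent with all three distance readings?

Location 1

For each candidate, compare |candidate − station| to the reported distance:
Location 1: residuals Station 1 0.0, Station 2 0.0, Station 3 0.0 → max 0.0 km
Location 2: residuals Station 1 144.0, Station 2 163.7, Station 3 158.0 → max 163.7 km
Location 3: residuals Station 1 138.4, Station 2 53.1, Station 3 7.1 → max 138.4 km
Only Location 1 has all residuals ≈ 0.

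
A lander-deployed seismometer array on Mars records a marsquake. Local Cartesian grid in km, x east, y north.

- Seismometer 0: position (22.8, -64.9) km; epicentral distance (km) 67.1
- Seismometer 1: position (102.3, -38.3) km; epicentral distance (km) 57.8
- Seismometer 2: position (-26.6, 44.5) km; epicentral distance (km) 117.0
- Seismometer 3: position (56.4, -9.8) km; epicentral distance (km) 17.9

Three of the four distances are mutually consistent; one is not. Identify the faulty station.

Seismometer 1

Solve using three stations at a time. Using Seismometer 0, Seismometer 2, Seismometer 3 (subtract circle equations pairwise → linear system) gives (x, y) ≈ (71.7, -19.0).
Distances from that point to each station vs reported:
  Seismometer 0: calculated 67.1 vs reported 67.1 → residual 0.0 km
  Seismometer 1: calculated 36.2 vs reported 57.8 → residual 21.6 km
  Seismometer 2: calculated 117.0 vs reported 117.0 → residual 0.0 km
  Seismometer 3: calculated 17.8 vs reported 17.9 → residual 0.1 km
Seismometer 0, Seismometer 2, Seismometer 3 are mutually consistent (residuals ≈ 0); Seismometer 1 is off by 21.6 km.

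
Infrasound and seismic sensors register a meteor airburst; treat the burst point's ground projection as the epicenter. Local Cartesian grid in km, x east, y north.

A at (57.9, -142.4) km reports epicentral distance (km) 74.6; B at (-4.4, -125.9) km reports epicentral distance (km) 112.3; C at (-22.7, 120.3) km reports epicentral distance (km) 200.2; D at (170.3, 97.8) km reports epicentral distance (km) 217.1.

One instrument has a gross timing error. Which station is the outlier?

B

Solve using three stations at a time. Using A, C, D (subtract circle equations pairwise → linear system) gives (x, y) ≈ (34.5, -71.6).
Distances from that point to each station vs reported:
  A: calculated 74.6 vs reported 74.6 → residual 0.0 km
  B: calculated 66.8 vs reported 112.3 → residual 45.5 km
  C: calculated 200.2 vs reported 200.2 → residual 0.0 km
  D: calculated 217.1 vs reported 217.1 → residual 0.0 km
A, C, D are mutually consistent (residuals ≈ 0); B is off by 45.5 km.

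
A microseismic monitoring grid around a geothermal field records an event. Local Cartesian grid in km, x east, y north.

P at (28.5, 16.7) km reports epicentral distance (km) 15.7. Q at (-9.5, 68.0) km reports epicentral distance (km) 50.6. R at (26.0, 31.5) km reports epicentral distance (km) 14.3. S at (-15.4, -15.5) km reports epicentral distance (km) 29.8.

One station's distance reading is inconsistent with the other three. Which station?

Solve using three stations at a time. Using P, Q, R (subtract circle equations pairwise → linear system) gives (x, y) ≈ (14.3, 23.3).
Distances from that point to each station vs reported:
  P: calculated 15.7 vs reported 15.7 → residual 0.0 km
  Q: calculated 50.6 vs reported 50.6 → residual 0.0 km
  R: calculated 14.3 vs reported 14.3 → residual 0.0 km
  S: calculated 48.9 vs reported 29.8 → residual 19.1 km
P, Q, R are mutually consistent (residuals ≈ 0); S is off by 19.1 km.

S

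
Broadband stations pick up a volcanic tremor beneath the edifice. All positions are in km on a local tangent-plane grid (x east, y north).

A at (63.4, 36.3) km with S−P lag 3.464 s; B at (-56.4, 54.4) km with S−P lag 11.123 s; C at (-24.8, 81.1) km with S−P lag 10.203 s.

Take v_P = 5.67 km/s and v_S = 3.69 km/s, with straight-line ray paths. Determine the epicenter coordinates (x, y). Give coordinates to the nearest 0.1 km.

Distance from S−P lag: d = Δt · v_P v_S / (v_P − v_S) = Δt · (5.67·3.69)/(5.67−3.69) ≈ 10.5668·Δt.
So d_A = 36.60, d_B = 117.53, d_C = 107.81 km.
Circle about each station: (x − 63.4)² + (y − 36.3)² = 36.60²; (x + 56.4)² + (y − 54.4)² = 117.53²; (x + 24.8)² + (y − 81.1)² = 107.81².
Subtracting pairs of circle equations eliminates x²+y² and gives linear equations (the radical axes):
-239.6 x + 36.2 y = -11670.67
-176.4 x + 89.6 y = -8428.44
Solving the 2×2 system: x ≈ 49.1, y ≈ 2.6 km.
Check against A (with the unrounded x, y): √((x − 63.4)²+(y − 36.3)²) = 36.61 ≈ 36.60 km. ✓

49.1 km east, 2.6 km north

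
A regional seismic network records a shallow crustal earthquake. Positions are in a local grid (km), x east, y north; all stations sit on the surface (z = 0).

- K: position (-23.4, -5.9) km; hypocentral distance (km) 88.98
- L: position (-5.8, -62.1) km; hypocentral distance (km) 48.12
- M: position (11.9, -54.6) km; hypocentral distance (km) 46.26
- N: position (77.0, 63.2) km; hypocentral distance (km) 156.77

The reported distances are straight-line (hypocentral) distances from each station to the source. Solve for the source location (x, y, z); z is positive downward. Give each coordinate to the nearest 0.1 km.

(14.9, -74.6, 41.6)

Each station gives a sphere (x−x_i)² + (y−y_i)² + z² = d_i² (stations at z=0).
Subtracting the K sphere from L and M: z² cancels, leaving linear equations in x and y:
35.2 x − 112.4 y = 8909.59
70.6 x − 97.4 y = 8317.85
Solving: x ≈ 14.895, y ≈ -74.602 km (keep extra digits for the depth step; rounded: 14.9, -74.6).
Then from the K sphere: z² = 88.98² − (x + 23.4)² − (y + 5.9)² with x = 14.895, y = -74.602, so z ≈ 41.605 ≈ 41.6 km.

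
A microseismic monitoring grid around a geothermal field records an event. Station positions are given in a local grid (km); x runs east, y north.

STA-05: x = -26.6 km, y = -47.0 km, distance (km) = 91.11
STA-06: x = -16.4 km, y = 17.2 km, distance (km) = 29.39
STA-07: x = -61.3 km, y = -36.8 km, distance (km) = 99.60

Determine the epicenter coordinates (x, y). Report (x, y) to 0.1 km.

Circle about each station: (x + 26.6)² + (y + 47.0)² = 91.11²; (x + 16.4)² + (y − 17.2)² = 29.39²; (x + 61.3)² + (y + 36.8)² = 99.60².
Subtracting the STA-05 equation from the STA-06 and STA-07 equations removes the quadratic terms:
20.4 x + 128.4 y = 5085.50
-69.4 x + 20.4 y = 576.24
Solving the 2×2 system: x ≈ 3.2, y ≈ 39.1 km.

3.2 km east, 39.1 km north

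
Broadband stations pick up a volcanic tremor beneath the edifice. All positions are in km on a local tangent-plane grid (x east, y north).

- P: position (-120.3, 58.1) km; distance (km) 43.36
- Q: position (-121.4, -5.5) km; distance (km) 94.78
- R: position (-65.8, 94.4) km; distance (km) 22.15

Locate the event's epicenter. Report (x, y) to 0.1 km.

x ≈ -83.8 km, y ≈ 81.5 km

Circle about each station: (x + 120.3)² + (y − 58.1)² = 43.36²; (x + 121.4)² + (y + 5.5)² = 94.78²; (x + 65.8)² + (y − 94.4)² = 22.15².
Subtracting the P equation from the Q and R equations removes the quadratic terms:
-2.2 x − 127.2 y = -10182.65
109.0 x + 72.6 y = -3217.23
Solving the 2×2 system: x ≈ -83.8, y ≈ 81.5 km.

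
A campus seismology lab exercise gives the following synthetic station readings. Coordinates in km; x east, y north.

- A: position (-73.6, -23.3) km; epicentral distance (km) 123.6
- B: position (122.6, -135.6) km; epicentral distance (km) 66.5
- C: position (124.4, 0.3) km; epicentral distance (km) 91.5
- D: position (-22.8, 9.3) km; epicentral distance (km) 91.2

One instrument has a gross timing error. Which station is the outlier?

Solve using three stations at a time. Using A, C, D (subtract circle equations pairwise → linear system) gives (x, y) ≈ (47.3, -49.1).
Distances from that point to each station vs reported:
  A: calculated 123.6 vs reported 123.6 → residual 0.0 km
  B: calculated 114.7 vs reported 66.5 → residual 48.2 km
  C: calculated 91.6 vs reported 91.5 → residual 0.1 km
  D: calculated 91.3 vs reported 91.2 → residual 0.1 km
A, C, D are mutually consistent (residuals ≈ 0); B is off by 48.2 km.

B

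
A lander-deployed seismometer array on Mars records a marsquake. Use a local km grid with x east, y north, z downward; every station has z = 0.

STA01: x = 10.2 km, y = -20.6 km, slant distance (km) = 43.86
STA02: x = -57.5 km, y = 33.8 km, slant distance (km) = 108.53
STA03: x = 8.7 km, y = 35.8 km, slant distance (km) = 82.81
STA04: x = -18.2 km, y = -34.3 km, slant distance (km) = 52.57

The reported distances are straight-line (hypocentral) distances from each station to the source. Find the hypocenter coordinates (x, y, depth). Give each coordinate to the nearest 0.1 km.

Each station gives a sphere (x−x_i)² + (y−y_i)² + z² = d_i² (stations at z=0).
Subtracting the STA01 sphere from STA02 and STA03: z² cancels, leaving linear equations in x and y:
-135.4 x + 108.8 y = -5934.77
-3.0 x + 112.8 y = -4104.87
Solving: x ≈ 14.908, y ≈ -35.994 km (keep extra digits for the depth step; rounded: 14.9, -36.0).
Then from the STA01 sphere: z² = 43.86² − (x − 10.2)² − (y + 20.6)² with x = 14.908, y = -35.994, so z ≈ 40.799 ≈ 40.8 km.
Check against STA04 (with the unrounded solution): distance 52.57 ≈ 52.57 km. ✓

x ≈ 14.9 km, y ≈ -36.0 km, depth ≈ 40.8 km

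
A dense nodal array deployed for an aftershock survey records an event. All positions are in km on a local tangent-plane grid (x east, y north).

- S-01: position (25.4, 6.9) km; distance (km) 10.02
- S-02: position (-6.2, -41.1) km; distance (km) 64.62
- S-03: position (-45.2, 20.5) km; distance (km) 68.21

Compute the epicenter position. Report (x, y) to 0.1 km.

22.9 km east, 16.6 km north

Circle about each station: (x − 25.4)² + (y − 6.9)² = 10.02²; (x + 6.2)² + (y + 41.1)² = 64.62²; (x + 45.2)² + (y − 20.5)² = 68.21².
Subtracting pairs of circle equations eliminates x²+y² and gives linear equations (the radical axes):
-63.2 x − 96.0 y = -3040.46
-141.2 x + 27.2 y = -2781.68
Solving the 2×2 system: x ≈ 22.9, y ≈ 16.6 km.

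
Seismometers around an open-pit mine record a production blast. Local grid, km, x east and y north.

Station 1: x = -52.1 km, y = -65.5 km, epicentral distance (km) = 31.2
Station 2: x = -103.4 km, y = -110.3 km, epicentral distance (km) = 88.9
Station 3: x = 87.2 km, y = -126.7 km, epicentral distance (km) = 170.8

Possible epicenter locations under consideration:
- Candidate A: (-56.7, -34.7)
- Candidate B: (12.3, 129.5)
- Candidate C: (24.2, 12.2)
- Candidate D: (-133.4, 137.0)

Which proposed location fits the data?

Candidate A

For each candidate, compare |candidate − station| to the reported distance:
Candidate A: residuals Station 1 0.1, Station 2 0.0, Station 3 0.0 → max 0.1 km
Candidate B: residuals Station 1 174.2, Station 2 177.4, Station 3 96.1 → max 177.4 km
Candidate C: residuals Station 1 77.7, Station 2 88.0, Station 3 18.3 → max 88.0 km
Candidate D: residuals Station 1 187.0, Station 2 160.2, Station 3 173.0 → max 187.0 km
Only Candidate A has all residuals ≈ 0.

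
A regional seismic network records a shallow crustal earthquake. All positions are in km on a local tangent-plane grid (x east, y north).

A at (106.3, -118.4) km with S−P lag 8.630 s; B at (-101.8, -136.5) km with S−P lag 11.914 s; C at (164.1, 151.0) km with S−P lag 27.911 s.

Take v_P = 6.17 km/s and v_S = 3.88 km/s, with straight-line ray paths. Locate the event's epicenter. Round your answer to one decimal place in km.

x ≈ 17.7 km, y ≈ -101.4 km

Distance from S−P lag: d = Δt · v_P v_S / (v_P − v_S) = Δt · (6.17·3.88)/(6.17−3.88) ≈ 10.4540·Δt.
So d_A = 90.22, d_B = 124.55, d_C = 291.78 km.
Circle about each station: (x − 106.3)² + (y + 118.4)² = 90.22²; (x + 101.8)² + (y + 136.5)² = 124.55²; (x − 164.1)² + (y − 151.0)² = 291.78².
Subtracting pairs of circle equations eliminates x²+y² and gives linear equations (the radical axes):
-416.2 x − 36.2 y = -3695.81
115.6 x + 538.8 y = -52584.36
Solving the 2×2 system: x ≈ 17.7, y ≈ -101.4 km.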